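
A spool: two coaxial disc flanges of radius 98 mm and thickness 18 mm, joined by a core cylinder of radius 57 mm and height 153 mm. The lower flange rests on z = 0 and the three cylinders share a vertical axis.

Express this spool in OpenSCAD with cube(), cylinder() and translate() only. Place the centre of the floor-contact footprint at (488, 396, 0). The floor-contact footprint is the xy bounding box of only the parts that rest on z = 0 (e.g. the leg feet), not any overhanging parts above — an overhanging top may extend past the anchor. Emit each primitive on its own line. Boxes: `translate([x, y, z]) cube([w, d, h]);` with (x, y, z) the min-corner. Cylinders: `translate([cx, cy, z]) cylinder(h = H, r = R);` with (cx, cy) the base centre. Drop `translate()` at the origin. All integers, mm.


translate([488, 396, 0]) cylinder(h = 18, r = 98);
translate([488, 396, 18]) cylinder(h = 153, r = 57);
translate([488, 396, 171]) cylinder(h = 18, r = 98);


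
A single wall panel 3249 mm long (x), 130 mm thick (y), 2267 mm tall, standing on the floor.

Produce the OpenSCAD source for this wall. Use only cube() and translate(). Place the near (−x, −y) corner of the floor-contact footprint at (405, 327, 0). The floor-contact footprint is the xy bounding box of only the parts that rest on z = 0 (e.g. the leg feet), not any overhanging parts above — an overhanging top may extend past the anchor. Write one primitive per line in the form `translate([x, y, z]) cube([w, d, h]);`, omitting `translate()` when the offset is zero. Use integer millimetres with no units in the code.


translate([405, 327, 0]) cube([3249, 130, 2267]);


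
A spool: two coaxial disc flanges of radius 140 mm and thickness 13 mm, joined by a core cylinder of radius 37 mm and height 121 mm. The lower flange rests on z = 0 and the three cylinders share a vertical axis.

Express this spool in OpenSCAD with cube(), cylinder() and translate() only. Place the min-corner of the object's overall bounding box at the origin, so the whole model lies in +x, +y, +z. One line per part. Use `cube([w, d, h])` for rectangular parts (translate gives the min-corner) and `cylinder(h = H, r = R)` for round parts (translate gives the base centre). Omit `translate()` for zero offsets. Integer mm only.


translate([140, 140, 0]) cylinder(h = 13, r = 140);
translate([140, 140, 13]) cylinder(h = 121, r = 37);
translate([140, 140, 134]) cylinder(h = 13, r = 140);


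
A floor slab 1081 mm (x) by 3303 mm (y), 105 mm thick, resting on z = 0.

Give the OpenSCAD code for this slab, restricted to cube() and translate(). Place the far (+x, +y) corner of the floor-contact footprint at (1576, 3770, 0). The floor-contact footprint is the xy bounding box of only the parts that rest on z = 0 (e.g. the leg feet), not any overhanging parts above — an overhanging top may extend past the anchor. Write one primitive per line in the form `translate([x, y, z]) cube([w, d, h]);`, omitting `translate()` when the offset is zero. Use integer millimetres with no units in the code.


translate([495, 467, 0]) cube([1081, 3303, 105]);


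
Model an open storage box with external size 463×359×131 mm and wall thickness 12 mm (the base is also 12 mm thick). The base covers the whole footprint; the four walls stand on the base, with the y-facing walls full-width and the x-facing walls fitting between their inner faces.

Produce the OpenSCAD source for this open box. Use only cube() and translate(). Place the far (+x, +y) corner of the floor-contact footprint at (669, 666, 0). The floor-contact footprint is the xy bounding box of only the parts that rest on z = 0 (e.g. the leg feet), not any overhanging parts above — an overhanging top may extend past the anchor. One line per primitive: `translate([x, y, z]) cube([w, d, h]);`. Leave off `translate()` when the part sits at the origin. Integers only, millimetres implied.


translate([206, 307, 0]) cube([463, 359, 12]);
translate([206, 307, 12]) cube([463, 12, 119]);
translate([206, 654, 12]) cube([463, 12, 119]);
translate([206, 319, 12]) cube([12, 335, 119]);
translate([657, 319, 12]) cube([12, 335, 119]);


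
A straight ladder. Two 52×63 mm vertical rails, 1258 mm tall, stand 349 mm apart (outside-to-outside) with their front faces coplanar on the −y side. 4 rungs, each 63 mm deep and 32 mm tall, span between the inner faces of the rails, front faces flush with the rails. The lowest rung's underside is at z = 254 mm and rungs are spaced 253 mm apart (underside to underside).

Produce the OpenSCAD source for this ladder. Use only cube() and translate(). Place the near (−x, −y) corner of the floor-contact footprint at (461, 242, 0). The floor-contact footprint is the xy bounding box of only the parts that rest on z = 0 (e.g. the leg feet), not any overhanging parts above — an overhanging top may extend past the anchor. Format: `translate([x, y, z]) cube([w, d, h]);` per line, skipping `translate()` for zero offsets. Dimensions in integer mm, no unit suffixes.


translate([461, 242, 0]) cube([52, 63, 1258]);
translate([758, 242, 0]) cube([52, 63, 1258]);
translate([513, 242, 254]) cube([245, 63, 32]);
translate([513, 242, 507]) cube([245, 63, 32]);
translate([513, 242, 760]) cube([245, 63, 32]);
translate([513, 242, 1013]) cube([245, 63, 32]);


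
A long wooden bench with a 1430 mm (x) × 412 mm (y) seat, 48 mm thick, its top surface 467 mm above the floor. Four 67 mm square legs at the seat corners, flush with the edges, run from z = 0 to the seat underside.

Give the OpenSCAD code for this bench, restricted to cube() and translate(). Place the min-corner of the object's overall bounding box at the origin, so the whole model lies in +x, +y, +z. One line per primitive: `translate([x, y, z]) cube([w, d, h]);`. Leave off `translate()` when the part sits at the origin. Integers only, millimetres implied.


translate([0, 0, 419]) cube([1430, 412, 48]);
cube([67, 67, 419]);
translate([0, 345, 0]) cube([67, 67, 419]);
translate([1363, 0, 0]) cube([67, 67, 419]);
translate([1363, 345, 0]) cube([67, 67, 419]);


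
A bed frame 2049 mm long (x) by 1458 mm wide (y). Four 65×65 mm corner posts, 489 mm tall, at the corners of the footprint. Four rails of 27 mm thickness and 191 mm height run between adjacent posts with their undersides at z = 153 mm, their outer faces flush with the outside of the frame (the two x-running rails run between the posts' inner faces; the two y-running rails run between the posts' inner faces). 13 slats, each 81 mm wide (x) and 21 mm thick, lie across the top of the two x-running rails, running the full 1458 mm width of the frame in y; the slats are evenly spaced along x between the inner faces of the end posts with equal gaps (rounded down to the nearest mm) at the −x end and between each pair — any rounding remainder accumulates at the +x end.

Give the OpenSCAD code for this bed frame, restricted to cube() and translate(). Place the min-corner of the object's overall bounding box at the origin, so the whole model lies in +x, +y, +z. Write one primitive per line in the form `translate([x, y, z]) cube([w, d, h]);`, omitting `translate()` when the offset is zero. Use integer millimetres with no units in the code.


cube([65, 65, 489]);
translate([0, 1393, 0]) cube([65, 65, 489]);
translate([1984, 0, 0]) cube([65, 65, 489]);
translate([1984, 1393, 0]) cube([65, 65, 489]);
translate([65, 0, 153]) cube([1919, 27, 191]);
translate([65, 1431, 153]) cube([1919, 27, 191]);
translate([0, 65, 153]) cube([27, 1328, 191]);
translate([2022, 65, 153]) cube([27, 1328, 191]);
translate([126, 0, 344]) cube([81, 1458, 21]);
translate([268, 0, 344]) cube([81, 1458, 21]);
translate([410, 0, 344]) cube([81, 1458, 21]);
translate([552, 0, 344]) cube([81, 1458, 21]);
translate([694, 0, 344]) cube([81, 1458, 21]);
translate([836, 0, 344]) cube([81, 1458, 21]);
translate([978, 0, 344]) cube([81, 1458, 21]);
translate([1120, 0, 344]) cube([81, 1458, 21]);
translate([1262, 0, 344]) cube([81, 1458, 21]);
translate([1404, 0, 344]) cube([81, 1458, 21]);
translate([1546, 0, 344]) cube([81, 1458, 21]);
translate([1688, 0, 344]) cube([81, 1458, 21]);
translate([1830, 0, 344]) cube([81, 1458, 21]);


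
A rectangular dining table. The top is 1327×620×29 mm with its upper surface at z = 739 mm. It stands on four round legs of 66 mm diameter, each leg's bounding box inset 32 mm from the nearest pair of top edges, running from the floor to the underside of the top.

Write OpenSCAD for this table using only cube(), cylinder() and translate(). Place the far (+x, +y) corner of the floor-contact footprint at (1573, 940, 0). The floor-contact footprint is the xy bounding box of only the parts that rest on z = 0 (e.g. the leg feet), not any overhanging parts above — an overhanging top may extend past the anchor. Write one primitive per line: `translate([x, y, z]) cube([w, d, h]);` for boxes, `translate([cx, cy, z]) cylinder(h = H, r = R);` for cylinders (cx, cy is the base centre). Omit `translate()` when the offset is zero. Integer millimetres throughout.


translate([278, 352, 710]) cube([1327, 620, 29]);
translate([343, 417, 0]) cylinder(h = 710, r = 33);
translate([1540, 417, 0]) cylinder(h = 710, r = 33);
translate([343, 907, 0]) cylinder(h = 710, r = 33);
translate([1540, 907, 0]) cylinder(h = 710, r = 33);


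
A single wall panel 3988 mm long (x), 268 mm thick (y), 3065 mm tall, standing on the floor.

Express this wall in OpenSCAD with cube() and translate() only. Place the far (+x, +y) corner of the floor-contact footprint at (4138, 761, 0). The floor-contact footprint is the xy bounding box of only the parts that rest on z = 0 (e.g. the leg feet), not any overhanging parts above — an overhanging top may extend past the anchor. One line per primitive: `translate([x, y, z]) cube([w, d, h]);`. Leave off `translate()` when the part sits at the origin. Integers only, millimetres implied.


translate([150, 493, 0]) cube([3988, 268, 3065]);


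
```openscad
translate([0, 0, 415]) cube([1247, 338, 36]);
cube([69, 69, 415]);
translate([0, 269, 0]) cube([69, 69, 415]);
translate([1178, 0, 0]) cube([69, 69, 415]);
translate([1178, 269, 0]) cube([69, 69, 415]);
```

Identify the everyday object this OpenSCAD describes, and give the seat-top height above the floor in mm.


A bench. The seat-top height is 451 mm.

A long slab on four corner posts — a bench. The slab sits at z = 415 with thickness 36, so the top is 415 + 36 = 451 mm.


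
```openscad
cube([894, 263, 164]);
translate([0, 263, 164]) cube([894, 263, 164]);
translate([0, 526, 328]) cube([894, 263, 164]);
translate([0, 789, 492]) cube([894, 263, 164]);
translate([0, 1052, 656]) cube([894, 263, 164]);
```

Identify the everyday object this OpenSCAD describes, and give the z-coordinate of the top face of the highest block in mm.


A staircase. The total rise is 820 mm.

5 identical blocks, each offset up and back from the previous — a staircase. Each step is 164 mm tall and there are 5 of them, so the total rise is 5 × 164 = 820 mm.


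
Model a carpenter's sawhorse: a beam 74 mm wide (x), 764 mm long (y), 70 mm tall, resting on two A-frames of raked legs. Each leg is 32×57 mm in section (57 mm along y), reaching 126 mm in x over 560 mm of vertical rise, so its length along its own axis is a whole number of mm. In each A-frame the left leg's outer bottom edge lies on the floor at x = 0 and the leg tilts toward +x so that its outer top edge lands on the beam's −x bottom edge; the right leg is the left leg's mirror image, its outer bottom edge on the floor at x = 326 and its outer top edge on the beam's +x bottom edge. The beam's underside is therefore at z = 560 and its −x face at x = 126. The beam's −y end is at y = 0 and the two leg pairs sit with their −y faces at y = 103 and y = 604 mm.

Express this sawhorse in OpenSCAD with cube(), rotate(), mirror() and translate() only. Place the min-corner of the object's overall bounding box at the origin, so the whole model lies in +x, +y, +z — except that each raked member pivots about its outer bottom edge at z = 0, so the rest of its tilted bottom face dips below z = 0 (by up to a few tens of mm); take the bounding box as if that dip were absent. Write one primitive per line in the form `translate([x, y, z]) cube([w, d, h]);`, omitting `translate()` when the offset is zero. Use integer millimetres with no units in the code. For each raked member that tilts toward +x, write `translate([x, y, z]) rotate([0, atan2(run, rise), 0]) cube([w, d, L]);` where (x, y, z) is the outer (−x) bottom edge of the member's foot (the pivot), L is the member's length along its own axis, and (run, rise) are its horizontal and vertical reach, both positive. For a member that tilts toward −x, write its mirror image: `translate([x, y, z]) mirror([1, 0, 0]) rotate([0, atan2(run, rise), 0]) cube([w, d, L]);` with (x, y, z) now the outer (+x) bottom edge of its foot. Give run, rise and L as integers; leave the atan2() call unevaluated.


// leg length = √(126² + 560²) = 574
// right-leg outer foot x = 2·126 + 74 = 326
// beam min-corner = (126, 0, 560)
translate([126, 0, 560]) cube([74, 764, 70]);
translate([0, 103, 0]) rotate([0, atan2(126, 560), 0]) cube([32, 57, 574]);
translate([326, 103, 0]) mirror([1, 0, 0]) rotate([0, atan2(126, 560), 0]) cube([32, 57, 574]);
translate([0, 604, 0]) rotate([0, atan2(126, 560), 0]) cube([32, 57, 574]);
translate([326, 604, 0]) mirror([1, 0, 0]) rotate([0, atan2(126, 560), 0]) cube([32, 57, 574]);


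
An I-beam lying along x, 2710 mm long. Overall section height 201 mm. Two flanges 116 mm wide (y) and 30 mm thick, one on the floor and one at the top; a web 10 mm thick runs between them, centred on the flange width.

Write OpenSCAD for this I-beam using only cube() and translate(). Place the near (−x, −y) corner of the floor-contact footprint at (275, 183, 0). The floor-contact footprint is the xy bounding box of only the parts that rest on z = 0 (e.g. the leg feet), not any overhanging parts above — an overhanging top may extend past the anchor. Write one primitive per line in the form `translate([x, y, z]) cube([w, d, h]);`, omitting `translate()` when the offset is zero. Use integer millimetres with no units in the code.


translate([275, 183, 0]) cube([2710, 116, 30]);
translate([275, 236, 30]) cube([2710, 10, 141]);
translate([275, 183, 171]) cube([2710, 116, 30]);


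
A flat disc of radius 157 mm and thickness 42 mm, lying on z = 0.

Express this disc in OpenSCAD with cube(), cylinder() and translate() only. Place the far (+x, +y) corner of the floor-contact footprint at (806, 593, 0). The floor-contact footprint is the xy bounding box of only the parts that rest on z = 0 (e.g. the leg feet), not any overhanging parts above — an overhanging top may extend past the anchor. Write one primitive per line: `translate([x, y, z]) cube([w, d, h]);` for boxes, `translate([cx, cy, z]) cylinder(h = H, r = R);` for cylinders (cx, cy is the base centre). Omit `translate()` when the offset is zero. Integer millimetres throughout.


translate([649, 436, 0]) cylinder(h = 42, r = 157);


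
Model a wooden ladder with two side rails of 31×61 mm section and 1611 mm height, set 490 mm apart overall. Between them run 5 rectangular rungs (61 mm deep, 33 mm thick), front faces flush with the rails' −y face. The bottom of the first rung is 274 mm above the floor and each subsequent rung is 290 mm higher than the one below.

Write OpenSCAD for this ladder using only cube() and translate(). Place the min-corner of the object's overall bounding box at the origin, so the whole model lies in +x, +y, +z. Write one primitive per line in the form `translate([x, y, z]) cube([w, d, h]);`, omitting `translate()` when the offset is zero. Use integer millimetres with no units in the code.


cube([31, 61, 1611]);
translate([459, 0, 0]) cube([31, 61, 1611]);
translate([31, 0, 274]) cube([428, 61, 33]);
translate([31, 0, 564]) cube([428, 61, 33]);
translate([31, 0, 854]) cube([428, 61, 33]);
translate([31, 0, 1144]) cube([428, 61, 33]);
translate([31, 0, 1434]) cube([428, 61, 33]);


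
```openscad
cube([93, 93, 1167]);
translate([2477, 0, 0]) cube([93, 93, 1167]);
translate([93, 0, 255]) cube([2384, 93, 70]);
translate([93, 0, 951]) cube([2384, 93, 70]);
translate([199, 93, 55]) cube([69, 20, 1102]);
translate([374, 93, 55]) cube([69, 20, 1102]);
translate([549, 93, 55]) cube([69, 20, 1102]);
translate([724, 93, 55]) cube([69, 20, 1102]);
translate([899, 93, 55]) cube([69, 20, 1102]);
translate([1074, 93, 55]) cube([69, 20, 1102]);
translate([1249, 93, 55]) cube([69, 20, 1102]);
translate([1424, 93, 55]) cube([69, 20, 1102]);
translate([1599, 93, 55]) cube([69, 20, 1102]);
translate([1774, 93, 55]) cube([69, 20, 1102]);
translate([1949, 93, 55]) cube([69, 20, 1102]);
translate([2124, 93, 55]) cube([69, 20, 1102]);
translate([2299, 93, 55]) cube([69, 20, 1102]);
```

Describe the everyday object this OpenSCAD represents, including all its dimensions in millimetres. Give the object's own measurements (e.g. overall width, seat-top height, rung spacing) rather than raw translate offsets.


A fence section. Two 93×93 mm posts, 1167 mm tall, stand on the floor with a clear span of 2384 mm between their inner faces. Two horizontal rails of 93×70 mm section span the gap between the posts with their undersides at z = 255 mm and z = 951 mm, flush with the posts' −y face. 13 pickets, each 69 mm wide, 20 mm thick and 1102 mm tall, are fixed to the +y face of the rails with their bottoms at z = 55 mm, spaced across the span with a 106 mm gap after the −x post and between neighbouring pickets, with 109 mm left before the +x post.


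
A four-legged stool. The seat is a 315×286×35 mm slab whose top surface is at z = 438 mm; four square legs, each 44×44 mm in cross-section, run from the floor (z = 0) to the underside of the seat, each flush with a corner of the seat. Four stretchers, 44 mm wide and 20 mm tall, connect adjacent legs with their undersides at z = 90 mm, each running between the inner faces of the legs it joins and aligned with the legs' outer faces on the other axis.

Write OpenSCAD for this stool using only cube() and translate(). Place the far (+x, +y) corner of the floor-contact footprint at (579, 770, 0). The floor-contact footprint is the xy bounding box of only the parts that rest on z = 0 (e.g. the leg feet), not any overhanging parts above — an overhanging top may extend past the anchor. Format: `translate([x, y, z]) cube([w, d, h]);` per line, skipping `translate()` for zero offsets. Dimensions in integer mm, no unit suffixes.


translate([264, 484, 403]) cube([315, 286, 35]);
translate([264, 484, 0]) cube([44, 44, 403]);
translate([535, 484, 0]) cube([44, 44, 403]);
translate([264, 726, 0]) cube([44, 44, 403]);
translate([535, 726, 0]) cube([44, 44, 403]);
translate([308, 484, 90]) cube([227, 44, 20]);
translate([308, 726, 90]) cube([227, 44, 20]);
translate([264, 528, 90]) cube([44, 198, 20]);
translate([535, 528, 90]) cube([44, 198, 20]);


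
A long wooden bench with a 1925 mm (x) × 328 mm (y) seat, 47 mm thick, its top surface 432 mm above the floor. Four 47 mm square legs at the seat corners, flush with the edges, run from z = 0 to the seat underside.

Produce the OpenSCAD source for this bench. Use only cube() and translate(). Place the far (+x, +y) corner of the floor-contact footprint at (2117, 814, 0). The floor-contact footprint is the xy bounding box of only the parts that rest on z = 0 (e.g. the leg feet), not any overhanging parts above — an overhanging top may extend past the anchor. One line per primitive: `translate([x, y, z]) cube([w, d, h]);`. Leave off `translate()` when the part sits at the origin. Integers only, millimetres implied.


translate([192, 486, 385]) cube([1925, 328, 47]);
translate([192, 486, 0]) cube([47, 47, 385]);
translate([192, 767, 0]) cube([47, 47, 385]);
translate([2070, 486, 0]) cube([47, 47, 385]);
translate([2070, 767, 0]) cube([47, 47, 385]);


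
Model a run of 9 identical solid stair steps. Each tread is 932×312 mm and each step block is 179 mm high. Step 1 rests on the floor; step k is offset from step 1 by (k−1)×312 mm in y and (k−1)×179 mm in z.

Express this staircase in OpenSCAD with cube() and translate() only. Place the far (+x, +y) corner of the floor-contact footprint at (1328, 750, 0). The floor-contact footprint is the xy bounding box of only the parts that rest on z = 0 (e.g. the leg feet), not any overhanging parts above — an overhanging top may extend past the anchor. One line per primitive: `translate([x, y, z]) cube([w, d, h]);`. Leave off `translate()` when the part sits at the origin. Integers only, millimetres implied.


translate([396, 438, 0]) cube([932, 312, 179]);
translate([396, 750, 179]) cube([932, 312, 179]);
translate([396, 1062, 358]) cube([932, 312, 179]);
translate([396, 1374, 537]) cube([932, 312, 179]);
translate([396, 1686, 716]) cube([932, 312, 179]);
translate([396, 1998, 895]) cube([932, 312, 179]);
translate([396, 2310, 1074]) cube([932, 312, 179]);
translate([396, 2622, 1253]) cube([932, 312, 179]);
translate([396, 2934, 1432]) cube([932, 312, 179]);


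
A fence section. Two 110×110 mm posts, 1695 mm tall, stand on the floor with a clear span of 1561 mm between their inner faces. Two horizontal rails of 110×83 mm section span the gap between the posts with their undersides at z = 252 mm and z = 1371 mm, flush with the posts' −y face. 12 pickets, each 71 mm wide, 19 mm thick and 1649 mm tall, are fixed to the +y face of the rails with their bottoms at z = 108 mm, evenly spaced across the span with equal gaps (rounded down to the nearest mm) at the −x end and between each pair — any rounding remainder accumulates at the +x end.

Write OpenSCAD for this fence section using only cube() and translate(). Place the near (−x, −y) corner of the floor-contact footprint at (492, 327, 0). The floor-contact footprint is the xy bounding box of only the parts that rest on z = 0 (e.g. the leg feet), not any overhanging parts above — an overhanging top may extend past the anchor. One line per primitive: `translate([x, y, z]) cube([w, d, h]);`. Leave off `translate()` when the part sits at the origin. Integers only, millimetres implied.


translate([492, 327, 0]) cube([110, 110, 1695]);
translate([2163, 327, 0]) cube([110, 110, 1695]);
translate([602, 327, 252]) cube([1561, 110, 83]);
translate([602, 327, 1371]) cube([1561, 110, 83]);
translate([656, 437, 108]) cube([71, 19, 1649]);
translate([781, 437, 108]) cube([71, 19, 1649]);
translate([906, 437, 108]) cube([71, 19, 1649]);
translate([1031, 437, 108]) cube([71, 19, 1649]);
translate([1156, 437, 108]) cube([71, 19, 1649]);
translate([1281, 437, 108]) cube([71, 19, 1649]);
translate([1406, 437, 108]) cube([71, 19, 1649]);
translate([1531, 437, 108]) cube([71, 19, 1649]);
translate([1656, 437, 108]) cube([71, 19, 1649]);
translate([1781, 437, 108]) cube([71, 19, 1649]);
translate([1906, 437, 108]) cube([71, 19, 1649]);
translate([2031, 437, 108]) cube([71, 19, 1649]);


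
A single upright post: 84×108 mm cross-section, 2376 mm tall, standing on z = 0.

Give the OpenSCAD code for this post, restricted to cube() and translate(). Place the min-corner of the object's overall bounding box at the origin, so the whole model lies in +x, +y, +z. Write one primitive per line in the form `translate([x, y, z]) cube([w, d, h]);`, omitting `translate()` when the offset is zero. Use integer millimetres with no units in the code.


cube([84, 108, 2376]);


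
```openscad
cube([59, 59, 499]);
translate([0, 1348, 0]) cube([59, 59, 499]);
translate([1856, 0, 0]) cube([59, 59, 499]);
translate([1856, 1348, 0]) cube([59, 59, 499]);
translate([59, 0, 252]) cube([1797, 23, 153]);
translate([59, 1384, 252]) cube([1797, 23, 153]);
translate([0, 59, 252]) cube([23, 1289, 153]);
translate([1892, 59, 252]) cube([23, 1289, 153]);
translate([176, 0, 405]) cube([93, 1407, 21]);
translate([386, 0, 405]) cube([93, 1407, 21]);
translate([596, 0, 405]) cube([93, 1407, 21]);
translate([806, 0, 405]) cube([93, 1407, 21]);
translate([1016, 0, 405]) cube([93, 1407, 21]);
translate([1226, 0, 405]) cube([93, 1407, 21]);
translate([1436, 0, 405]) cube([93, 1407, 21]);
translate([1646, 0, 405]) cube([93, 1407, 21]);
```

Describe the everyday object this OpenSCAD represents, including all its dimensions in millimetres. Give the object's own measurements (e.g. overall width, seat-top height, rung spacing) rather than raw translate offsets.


A bed frame 1915 mm long (x) by 1407 mm wide (y). Four 59×59 mm corner posts, 499 mm tall, at the corners of the footprint. Four rails of 23 mm thickness and 153 mm height run between adjacent posts with their undersides at z = 252 mm, their outer faces flush with the outside of the frame (the two x-running rails run between the posts' inner faces; the two y-running rails run between the posts' inner faces). 8 slats, each 93 mm wide (x) and 21 mm thick, lie across the top of the two x-running rails, running the full 1407 mm width of the frame in y; along x they sit between the end posts with a 117 mm gap after the −x posts and between neighbouring slats and before the +x posts.


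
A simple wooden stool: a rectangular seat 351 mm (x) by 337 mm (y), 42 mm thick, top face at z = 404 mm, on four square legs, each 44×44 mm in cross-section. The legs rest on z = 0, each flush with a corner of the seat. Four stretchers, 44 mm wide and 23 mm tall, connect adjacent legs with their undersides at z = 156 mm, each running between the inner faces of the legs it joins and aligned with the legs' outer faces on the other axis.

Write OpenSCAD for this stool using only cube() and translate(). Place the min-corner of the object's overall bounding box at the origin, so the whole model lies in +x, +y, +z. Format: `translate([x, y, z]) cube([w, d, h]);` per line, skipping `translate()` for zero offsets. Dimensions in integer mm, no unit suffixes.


translate([0, 0, 362]) cube([351, 337, 42]);
cube([44, 44, 362]);
translate([307, 0, 0]) cube([44, 44, 362]);
translate([0, 293, 0]) cube([44, 44, 362]);
translate([307, 293, 0]) cube([44, 44, 362]);
translate([44, 0, 156]) cube([263, 44, 23]);
translate([44, 293, 156]) cube([263, 44, 23]);
translate([0, 44, 156]) cube([44, 249, 23]);
translate([307, 44, 156]) cube([44, 249, 23]);


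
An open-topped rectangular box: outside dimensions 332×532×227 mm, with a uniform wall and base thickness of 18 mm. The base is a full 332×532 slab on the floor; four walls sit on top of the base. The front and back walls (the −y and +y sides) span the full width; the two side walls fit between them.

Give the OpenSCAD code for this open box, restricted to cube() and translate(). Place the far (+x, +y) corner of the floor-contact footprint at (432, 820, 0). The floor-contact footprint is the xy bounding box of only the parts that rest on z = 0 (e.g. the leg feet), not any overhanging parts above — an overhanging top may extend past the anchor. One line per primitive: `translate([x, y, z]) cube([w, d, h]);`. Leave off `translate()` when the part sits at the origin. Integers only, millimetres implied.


translate([100, 288, 0]) cube([332, 532, 18]);
translate([100, 288, 18]) cube([332, 18, 209]);
translate([100, 802, 18]) cube([332, 18, 209]);
translate([100, 306, 18]) cube([18, 496, 209]);
translate([414, 306, 18]) cube([18, 496, 209]);


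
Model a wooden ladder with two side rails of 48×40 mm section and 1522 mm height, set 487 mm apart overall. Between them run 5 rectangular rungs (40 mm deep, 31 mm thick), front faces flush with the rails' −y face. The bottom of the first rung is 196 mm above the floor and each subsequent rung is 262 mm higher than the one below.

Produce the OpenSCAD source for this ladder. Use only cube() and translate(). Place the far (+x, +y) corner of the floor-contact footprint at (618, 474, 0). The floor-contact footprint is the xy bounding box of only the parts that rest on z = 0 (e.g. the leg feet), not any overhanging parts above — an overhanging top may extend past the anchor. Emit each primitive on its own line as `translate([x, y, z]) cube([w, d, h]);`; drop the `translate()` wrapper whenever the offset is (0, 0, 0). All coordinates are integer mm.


// rung span = 487 - 2*48 = 391
// rung[k] z = 196 + k*262
translate([131, 434, 0]) cube([48, 40, 1522]);
translate([570, 434, 0]) cube([48, 40, 1522]);
translate([179, 434, 196]) cube([391, 40, 31]);
translate([179, 434, 458]) cube([391, 40, 31]);
translate([179, 434, 720]) cube([391, 40, 31]);
translate([179, 434, 982]) cube([391, 40, 31]);
translate([179, 434, 1244]) cube([391, 40, 31]);


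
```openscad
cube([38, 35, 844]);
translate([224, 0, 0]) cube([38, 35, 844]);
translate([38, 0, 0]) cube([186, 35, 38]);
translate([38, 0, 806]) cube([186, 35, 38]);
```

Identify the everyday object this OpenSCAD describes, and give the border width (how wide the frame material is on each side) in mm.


A picture frame. The border width is 38 mm.

Four thin pieces enclosing a rectangular opening — a picture frame. The two full-height stiles are 844 mm tall; the top rail sits at z = 806 and is 38 mm tall, so the border above the opening is 844 − 806 = 38 mm, matching the stile x-width.


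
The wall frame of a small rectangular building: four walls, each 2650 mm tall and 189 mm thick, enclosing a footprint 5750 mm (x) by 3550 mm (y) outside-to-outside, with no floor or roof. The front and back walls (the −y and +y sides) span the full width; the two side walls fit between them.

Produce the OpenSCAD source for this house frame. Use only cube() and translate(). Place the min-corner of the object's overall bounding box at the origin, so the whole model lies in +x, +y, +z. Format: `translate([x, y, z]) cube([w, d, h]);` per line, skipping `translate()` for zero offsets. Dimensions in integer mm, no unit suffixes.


cube([5750, 189, 2650]);
translate([0, 3361, 0]) cube([5750, 189, 2650]);
translate([0, 189, 0]) cube([189, 3172, 2650]);
translate([5561, 189, 0]) cube([189, 3172, 2650]);


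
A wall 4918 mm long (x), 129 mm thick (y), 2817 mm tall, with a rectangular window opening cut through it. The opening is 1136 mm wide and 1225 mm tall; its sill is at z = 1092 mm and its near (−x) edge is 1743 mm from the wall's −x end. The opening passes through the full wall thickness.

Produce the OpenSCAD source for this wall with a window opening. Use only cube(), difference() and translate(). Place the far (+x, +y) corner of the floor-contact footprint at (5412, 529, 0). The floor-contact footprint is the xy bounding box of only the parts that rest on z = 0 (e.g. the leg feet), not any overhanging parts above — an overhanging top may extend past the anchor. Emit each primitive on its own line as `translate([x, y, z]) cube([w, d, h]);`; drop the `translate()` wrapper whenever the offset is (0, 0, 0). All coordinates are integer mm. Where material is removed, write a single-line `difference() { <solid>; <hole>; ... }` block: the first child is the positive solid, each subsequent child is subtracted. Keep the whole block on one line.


difference() { translate([494, 400, 0]) cube([4918, 129, 2817]); translate([2237, 400, 1092]) cube([1136, 129, 1225]); }


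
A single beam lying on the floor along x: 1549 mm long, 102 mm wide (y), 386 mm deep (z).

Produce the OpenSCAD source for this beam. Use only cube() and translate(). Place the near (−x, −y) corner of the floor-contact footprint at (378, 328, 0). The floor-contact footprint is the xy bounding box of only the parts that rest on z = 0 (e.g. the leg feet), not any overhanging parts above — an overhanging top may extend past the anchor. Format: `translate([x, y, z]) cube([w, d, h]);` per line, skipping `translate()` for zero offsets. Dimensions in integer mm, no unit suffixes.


translate([378, 328, 0]) cube([1549, 102, 386]);


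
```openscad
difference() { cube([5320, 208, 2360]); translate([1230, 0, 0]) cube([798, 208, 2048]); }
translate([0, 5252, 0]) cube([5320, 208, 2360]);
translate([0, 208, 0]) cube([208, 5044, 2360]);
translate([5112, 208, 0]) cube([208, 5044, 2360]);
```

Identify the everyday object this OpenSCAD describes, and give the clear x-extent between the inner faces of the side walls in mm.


A single room. The interior width is 4904 mm.

Four walls enclosing a rectangle with a door in the front wall — a room. Outside width 5320 minus two 208 mm walls gives 4904 mm.


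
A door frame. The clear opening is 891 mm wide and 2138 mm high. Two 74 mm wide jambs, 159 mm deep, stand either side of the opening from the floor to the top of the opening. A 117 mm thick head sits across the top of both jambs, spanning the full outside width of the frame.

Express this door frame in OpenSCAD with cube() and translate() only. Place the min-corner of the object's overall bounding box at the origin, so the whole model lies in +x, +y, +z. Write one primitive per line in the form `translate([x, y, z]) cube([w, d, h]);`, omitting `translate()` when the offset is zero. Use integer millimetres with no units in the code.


cube([74, 159, 2138]);
translate([965, 0, 0]) cube([74, 159, 2138]);
translate([0, 0, 2138]) cube([1039, 159, 117]);


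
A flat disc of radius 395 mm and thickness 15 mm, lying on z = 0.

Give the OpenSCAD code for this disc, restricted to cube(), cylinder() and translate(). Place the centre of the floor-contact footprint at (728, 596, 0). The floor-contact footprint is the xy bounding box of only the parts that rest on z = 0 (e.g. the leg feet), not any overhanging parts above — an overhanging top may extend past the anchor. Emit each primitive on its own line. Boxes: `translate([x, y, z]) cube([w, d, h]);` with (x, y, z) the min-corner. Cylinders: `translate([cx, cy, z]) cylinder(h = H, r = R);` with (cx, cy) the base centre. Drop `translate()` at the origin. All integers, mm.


translate([728, 596, 0]) cylinder(h = 15, r = 395);


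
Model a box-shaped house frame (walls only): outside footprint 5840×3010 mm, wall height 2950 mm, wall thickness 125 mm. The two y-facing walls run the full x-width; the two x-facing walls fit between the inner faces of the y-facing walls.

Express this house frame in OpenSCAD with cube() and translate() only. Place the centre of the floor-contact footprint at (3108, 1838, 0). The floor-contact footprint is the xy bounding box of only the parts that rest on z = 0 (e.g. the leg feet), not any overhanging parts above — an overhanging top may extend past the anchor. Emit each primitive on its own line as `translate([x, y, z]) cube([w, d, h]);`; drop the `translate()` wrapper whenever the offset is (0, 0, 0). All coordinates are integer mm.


translate([188, 333, 0]) cube([5840, 125, 2950]);
translate([188, 3218, 0]) cube([5840, 125, 2950]);
translate([188, 458, 0]) cube([125, 2760, 2950]);
translate([5903, 458, 0]) cube([125, 2760, 2950]);


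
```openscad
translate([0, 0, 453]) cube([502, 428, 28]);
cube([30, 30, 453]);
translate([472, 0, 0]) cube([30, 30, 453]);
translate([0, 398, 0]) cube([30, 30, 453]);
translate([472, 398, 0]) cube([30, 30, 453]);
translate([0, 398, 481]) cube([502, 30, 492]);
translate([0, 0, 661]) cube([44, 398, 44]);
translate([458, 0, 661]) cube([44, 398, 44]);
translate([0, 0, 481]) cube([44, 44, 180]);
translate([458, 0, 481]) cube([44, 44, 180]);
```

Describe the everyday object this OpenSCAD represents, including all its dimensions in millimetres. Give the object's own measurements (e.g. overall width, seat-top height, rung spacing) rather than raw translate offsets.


A chair. The seat is a 502×428×28 mm slab with its top at z = 481 mm, on four 30×30 mm corner legs (flush with the seat edges, standing on z = 0). A flat backrest 30 mm thick, 492 mm tall, spans the full seat width and rises from the seat top along its +y edge, rear face flush with the rear of the seat. Two armrests of 44×44 mm section run along each side from the seat's front edge to the front of the backrest, top faces 224 mm above the seat top and outer faces flush with the seat's x-edges; a 44×44 mm post under the front of each armrest stands on the seat at the front corner.


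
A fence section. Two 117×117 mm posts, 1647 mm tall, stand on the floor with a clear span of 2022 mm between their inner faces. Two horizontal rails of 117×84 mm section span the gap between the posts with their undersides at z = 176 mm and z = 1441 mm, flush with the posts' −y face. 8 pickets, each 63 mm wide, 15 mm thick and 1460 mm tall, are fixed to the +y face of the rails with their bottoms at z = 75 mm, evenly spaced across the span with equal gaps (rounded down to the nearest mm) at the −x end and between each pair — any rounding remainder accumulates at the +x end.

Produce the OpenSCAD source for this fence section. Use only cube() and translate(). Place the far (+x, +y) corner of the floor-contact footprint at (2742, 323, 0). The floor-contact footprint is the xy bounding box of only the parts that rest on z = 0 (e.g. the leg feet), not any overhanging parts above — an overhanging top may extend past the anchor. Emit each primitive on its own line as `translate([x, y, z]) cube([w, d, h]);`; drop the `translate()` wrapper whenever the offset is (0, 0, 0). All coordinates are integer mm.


translate([486, 206, 0]) cube([117, 117, 1647]);
translate([2625, 206, 0]) cube([117, 117, 1647]);
translate([603, 206, 176]) cube([2022, 117, 84]);
translate([603, 206, 1441]) cube([2022, 117, 84]);
translate([771, 323, 75]) cube([63, 15, 1460]);
translate([1002, 323, 75]) cube([63, 15, 1460]);
translate([1233, 323, 75]) cube([63, 15, 1460]);
translate([1464, 323, 75]) cube([63, 15, 1460]);
translate([1695, 323, 75]) cube([63, 15, 1460]);
translate([1926, 323, 75]) cube([63, 15, 1460]);
translate([2157, 323, 75]) cube([63, 15, 1460]);
translate([2388, 323, 75]) cube([63, 15, 1460]);


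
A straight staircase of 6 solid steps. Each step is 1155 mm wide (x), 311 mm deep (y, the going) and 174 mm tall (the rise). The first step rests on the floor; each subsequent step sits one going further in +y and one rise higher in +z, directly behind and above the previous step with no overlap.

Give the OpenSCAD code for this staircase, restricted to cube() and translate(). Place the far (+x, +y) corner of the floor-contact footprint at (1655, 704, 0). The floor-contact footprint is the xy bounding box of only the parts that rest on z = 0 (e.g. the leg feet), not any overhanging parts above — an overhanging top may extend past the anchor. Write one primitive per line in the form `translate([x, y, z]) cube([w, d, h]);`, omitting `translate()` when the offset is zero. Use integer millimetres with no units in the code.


translate([500, 393, 0]) cube([1155, 311, 174]);
translate([500, 704, 174]) cube([1155, 311, 174]);
translate([500, 1015, 348]) cube([1155, 311, 174]);
translate([500, 1326, 522]) cube([1155, 311, 174]);
translate([500, 1637, 696]) cube([1155, 311, 174]);
translate([500, 1948, 870]) cube([1155, 311, 174]);


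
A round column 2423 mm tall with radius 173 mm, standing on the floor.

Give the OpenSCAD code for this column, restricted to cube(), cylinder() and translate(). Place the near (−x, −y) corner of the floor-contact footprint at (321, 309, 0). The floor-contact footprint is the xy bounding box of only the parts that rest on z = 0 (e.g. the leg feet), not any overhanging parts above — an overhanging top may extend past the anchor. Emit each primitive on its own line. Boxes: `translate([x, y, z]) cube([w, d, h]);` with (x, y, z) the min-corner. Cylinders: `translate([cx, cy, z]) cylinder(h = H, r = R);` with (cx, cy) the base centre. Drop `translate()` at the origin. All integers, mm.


translate([494, 482, 0]) cylinder(h = 2423, r = 173);


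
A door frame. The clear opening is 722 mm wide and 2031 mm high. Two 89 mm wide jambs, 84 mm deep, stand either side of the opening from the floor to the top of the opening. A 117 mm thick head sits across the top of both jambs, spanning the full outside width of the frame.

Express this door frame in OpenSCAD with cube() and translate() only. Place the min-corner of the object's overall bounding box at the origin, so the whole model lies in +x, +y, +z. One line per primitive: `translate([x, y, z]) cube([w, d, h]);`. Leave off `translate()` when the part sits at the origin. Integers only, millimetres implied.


cube([89, 84, 2031]);
translate([811, 0, 0]) cube([89, 84, 2031]);
translate([0, 0, 2031]) cube([900, 84, 117]);
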